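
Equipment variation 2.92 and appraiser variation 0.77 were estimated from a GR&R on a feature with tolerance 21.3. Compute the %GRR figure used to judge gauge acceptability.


GRR = sqrt(EV^2 + AV^2) = sqrt(2.92^2 + 0.77^2) = 3.0198179
%GRR = GRR / tol * 100 = 3.0198179 / 21.3 * 100
%GRR = 14.1775

14.1775


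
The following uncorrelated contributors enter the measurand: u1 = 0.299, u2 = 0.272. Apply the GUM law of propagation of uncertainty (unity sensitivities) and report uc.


uc = sqrt(0.299^2 + 0.272^2)
uc = sqrt(0.163385)
uc = 0.4042

0.4042


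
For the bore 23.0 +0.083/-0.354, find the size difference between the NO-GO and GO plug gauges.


GO = nominal - lower_tol (smallest hole = maximum material condition)
GO = 23.0 - 0.354 = 22.646
NO-GO = nominal + upper_tol (largest hole = least material condition)
NO-GO = 23.0 + 0.083 = 23.083
spread = NO-GO - GO = 23.083 - 22.646 = 0.4370

0.4370


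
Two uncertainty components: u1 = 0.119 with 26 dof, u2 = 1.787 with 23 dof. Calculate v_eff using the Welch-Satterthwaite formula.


uc = sqrt(u1^2 + u2^2) = sqrt(0.119^2 + 1.787^2) = 1.7909578
v_eff = uc^4 / (u1^4/v1 + u2^4/v2)
= 1.7909578^4 / (0.119^4/26 + 1.787^4/23)
= 10.288248 / 0.44338187
v_eff = 23.2040

23.2040


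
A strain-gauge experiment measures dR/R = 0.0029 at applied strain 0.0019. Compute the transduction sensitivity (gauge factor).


GF = (dR/R) / epsilon
= 0.0029 / 0.0019
= 1.5263

1.5263


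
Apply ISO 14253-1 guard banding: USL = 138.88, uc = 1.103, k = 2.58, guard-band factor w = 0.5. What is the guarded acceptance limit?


U = k * uc = 2.58 * 1.103 = 2.84574
guard band g = w * U = 0.5 * 2.84574 = 1.42287
AL = USL - g = 138.88 - 1.42287
AL = 137.4571

137.4571


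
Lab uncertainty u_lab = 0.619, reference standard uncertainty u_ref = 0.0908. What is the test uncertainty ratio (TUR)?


TUR = u_lab / u_ref
= 0.619 / 0.0908
= 6.8172

6.8172


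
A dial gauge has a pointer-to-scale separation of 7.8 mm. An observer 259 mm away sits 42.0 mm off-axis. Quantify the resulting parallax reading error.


error = h * offset / d
= 7.8 * 42.0 / 259
= 1.2649

1.2649


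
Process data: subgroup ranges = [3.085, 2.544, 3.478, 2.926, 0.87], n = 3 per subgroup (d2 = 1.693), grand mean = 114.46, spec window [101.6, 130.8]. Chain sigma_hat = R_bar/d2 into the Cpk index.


R_bar = (3.085 + 2.544 + 3.478 + 2.926 + 0.87) / 5 = 2.5806
sigma = R_bar / d2 = 2.5806 / 1.693 = 1.5242764
Cp = (USL - LSL)/(6*sigma) = (130.8 - 101.6)/(6*1.5242764) = 3.1928
Cpu = (130.8 - 114.46)/(3*1.5242764) = 3.5733
Cpl = (114.46 - 101.6)/(3*1.5242764) = 2.8123
Cpk = min(Cpu, Cpl) = 2.8123

2.8123


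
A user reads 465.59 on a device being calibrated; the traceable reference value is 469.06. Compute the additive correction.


Correction = standard - reading
= 469.06 - 465.59
= 3.4700

3.4700


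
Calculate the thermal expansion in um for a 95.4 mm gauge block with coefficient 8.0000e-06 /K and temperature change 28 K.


dL = L * alpha * dT
= 95.4 * 8.0000e-06 * 28
= 0.0213696 mm
dL_um = 0.0213696 * 1000 = 21.3696 um

21.3696


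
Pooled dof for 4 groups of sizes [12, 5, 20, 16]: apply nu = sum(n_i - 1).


nu = sum_i (n_i - 1)
nu = ((12 - 1) + (5 - 1) + (20 - 1) + (16 - 1))
nu = 11 + 4 + 19 + 15
nu = 49

49


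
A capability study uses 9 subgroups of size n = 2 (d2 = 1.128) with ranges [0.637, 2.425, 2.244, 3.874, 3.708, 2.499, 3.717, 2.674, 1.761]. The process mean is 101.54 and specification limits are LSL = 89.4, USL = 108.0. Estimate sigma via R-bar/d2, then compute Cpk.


R_bar = (0.637 + 2.425 + 2.244 + 3.874 + 3.708 + 2.499 + 3.717 + 2.674 + 1.761) / 9 = 2.6154444
sigma = R_bar / d2 = 2.6154444 / 1.128 = 2.3186564
Cp = (USL - LSL)/(6*sigma) = (108.0 - 89.4)/(6*2.3186564) = 1.3370
Cpu = (108.0 - 101.54)/(3*2.3186564) = 0.9287
Cpl = (101.54 - 89.4)/(3*2.3186564) = 1.7453
Cpk = min(Cpu, Cpl) = 0.9287

0.9287


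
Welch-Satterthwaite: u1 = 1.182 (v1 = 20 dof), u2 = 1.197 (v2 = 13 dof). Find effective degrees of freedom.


uc = sqrt(u1^2 + u2^2) = sqrt(1.182^2 + 1.197^2) = 1.6822405
v_eff = uc^4 / (u1^4/v1 + u2^4/v2)
= 1.6822405^4 / (1.182^4/20 + 1.197^4/13)
= 8.0085213 / 0.25551636
v_eff = 31.3425

31.3425


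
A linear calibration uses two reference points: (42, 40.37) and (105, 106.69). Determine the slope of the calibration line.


slope = (y2 - y1) / (x2 - x1)
= (106.69 - 40.37) / (105 - 42)
= 66.3200 / 63
= 1.0527

1.0527


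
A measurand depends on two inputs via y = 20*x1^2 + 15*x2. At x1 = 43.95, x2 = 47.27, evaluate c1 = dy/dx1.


y = 20*x1^2 + 15*x2
dy/dx1 = 2*20*x1
Evaluate at x1 = 43.95: c1 = 40 * 43.95
c1 = 1758.0000

1758.0000


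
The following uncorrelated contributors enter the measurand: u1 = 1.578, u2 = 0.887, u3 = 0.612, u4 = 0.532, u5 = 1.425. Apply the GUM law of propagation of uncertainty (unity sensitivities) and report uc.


uc = sqrt(1.578^2 + 0.887^2 + 0.612^2 + 0.532^2 + 1.425^2)
uc = sqrt(5.965046)
uc = 2.4423

2.4423


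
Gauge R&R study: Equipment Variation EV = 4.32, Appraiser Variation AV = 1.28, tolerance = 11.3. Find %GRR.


GRR = sqrt(EV^2 + AV^2) = sqrt(4.32^2 + 1.28^2) = 4.5056409
%GRR = GRR / tol * 100 = 4.5056409 / 11.3 * 100
%GRR = 39.8729

39.8729


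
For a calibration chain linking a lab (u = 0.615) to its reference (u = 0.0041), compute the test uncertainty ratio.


TUR = u_lab / u_ref
= 0.615 / 0.0041
= 150.0000

150.0000


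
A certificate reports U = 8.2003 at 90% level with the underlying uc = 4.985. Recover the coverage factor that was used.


k = U / uc
k = 8.2003 / 4.985
k = 1.645

1.645


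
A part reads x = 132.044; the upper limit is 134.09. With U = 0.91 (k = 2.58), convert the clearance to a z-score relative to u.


u = U / k = 0.91 / 2.58 = 0.35271318
margin = |USL - x| = |134.09 - 132.044| = 2.046
z = margin / u = 2.046 / 0.35271318
z = 5.8007

5.8007


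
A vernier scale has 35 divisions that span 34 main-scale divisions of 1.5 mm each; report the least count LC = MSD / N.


LC = MSD / n_div
= 1.5 / 35
= 0.0429

0.0429


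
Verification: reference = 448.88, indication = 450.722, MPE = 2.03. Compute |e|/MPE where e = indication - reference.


e = indication - reference = 450.722 - 448.88 = 1.8420
|e| = 1.8420
ratio = |e| / MPE = 1.8420 / 2.03
ratio = 0.9074

0.9074


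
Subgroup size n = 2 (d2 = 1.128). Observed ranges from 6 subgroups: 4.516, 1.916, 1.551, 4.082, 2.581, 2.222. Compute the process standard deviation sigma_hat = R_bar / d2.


R_bar = (4.516 + 1.916 + 1.551 + 4.082 + 2.581 + 2.222) / 6
R_bar = 16.868 / 6 = 2.8113333
sigma_hat = R_bar / d2 = 2.8113333 / 1.128 = 2.4923

2.4923


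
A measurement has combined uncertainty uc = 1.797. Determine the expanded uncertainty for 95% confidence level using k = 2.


U = k * uc
U = 2 * 1.797
U = 3.5940

3.5940


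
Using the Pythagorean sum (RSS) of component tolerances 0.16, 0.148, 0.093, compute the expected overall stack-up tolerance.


RSS = sqrt(0.16^2 + 0.148^2 + 0.093^2)
= sqrt(0.056153)
= 0.2370

0.2370


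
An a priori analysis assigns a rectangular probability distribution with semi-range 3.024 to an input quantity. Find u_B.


u_B = half_width / sqrt(3)
u_B = 3.024 / 1.7320508
u_B = 1.7459

1.7459


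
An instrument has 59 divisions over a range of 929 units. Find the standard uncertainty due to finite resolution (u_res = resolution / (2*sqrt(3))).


resolution = range / divisions
resolution = 929 / 59 = 15.745763
u_res = resolution / (2*sqrt(3))
u_res = 15.745763 / 3.4641016
u_res = 4.5454

4.5454


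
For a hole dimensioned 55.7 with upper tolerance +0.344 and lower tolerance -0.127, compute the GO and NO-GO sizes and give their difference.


GO = nominal - lower_tol (smallest hole = maximum material condition)
GO = 55.7 - 0.127 = 55.573
NO-GO = nominal + upper_tol (largest hole = least material condition)
NO-GO = 55.7 + 0.344 = 56.044
spread = NO-GO - GO = 56.044 - 55.573 = 0.4710

0.4710


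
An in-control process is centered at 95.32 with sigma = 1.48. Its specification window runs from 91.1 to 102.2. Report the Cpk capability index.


Cpu = (USL - mean) / (3*sigma) = (102.2 - 95.32) / (3*1.48) = 1.5495
Cpl = (mean - LSL) / (3*sigma) = (95.32 - 91.1) / (3*1.48) = 0.9505
Cpk = min(Cpu, Cpl) = 0.9505

0.9505


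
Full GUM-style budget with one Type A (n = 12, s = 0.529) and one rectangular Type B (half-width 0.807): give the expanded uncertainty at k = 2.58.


u_A = s / sqrt(n) = 0.529 / sqrt(12) = 0.15270915
u_B = half_width / sqrt(3) = 0.807 / sqrt(3) = 0.46592167
uc = sqrt(u_A^2 + u_B^2) = sqrt(0.15270915^2 + 0.46592167^2) = 0.49030917
U = k * uc = 2.58 * 0.49030917
U = 1.2650

1.2650


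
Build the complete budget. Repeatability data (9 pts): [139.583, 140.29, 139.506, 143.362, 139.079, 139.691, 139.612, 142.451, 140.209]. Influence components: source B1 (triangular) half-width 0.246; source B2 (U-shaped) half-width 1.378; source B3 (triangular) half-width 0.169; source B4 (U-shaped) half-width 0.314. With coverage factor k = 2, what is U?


mean = (139.583 + 140.29 + 139.506 + 143.362 + 139.079 + 139.691 + 139.612 + 142.451 + 140.209) / 9 = 140.4203333
s = sqrt(sum((x - mean)^2)/(n-1)) = 1.4731045
u_A = s / sqrt(n) = 1.4731045 / sqrt(9) = 0.49103483
u_B1 = 0.246 / sqrt(6) = 0.10042908
u_B2 = 1.378 / sqrt(2) = 0.97439314
u_B3 = 0.169 / sqrt(6) = 0.068993961
u_B4 = 0.314 / sqrt(2) = 0.22203153
uc = sqrt(0.49103483^2 + 0.10042908^2 + 0.97439314^2 + 0.068993961^2 + 0.22203153^2) = 1.1201345
U = k * uc = 2 * 1.1201345
U = 2.2403

2.2403


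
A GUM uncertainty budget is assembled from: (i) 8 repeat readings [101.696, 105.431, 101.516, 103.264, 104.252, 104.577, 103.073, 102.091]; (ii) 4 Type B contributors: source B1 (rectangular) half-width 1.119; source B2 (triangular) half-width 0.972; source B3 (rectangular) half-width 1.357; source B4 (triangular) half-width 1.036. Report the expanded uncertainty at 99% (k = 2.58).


mean = (101.696 + 105.431 + 101.516 + 103.264 + 104.252 + 104.577 + 103.073 + 102.091) / 8 = 103.2375
s = sqrt(sum((x - mean)^2)/(n-1)) = 1.430131
u_A = s / sqrt(n) = 1.430131 / sqrt(8) = 0.50562766
u_B1 = 1.119 / sqrt(3) = 0.64605495
u_B2 = 0.972 / sqrt(6) = 0.39681734
u_B3 = 1.357 / sqrt(3) = 0.78346432
u_B4 = 1.036 / sqrt(6) = 0.42294523
uc = sqrt(0.50562766^2 + 0.64605495^2 + 0.39681734^2 + 0.78346432^2 + 0.42294523^2) = 1.2740523
U = k * uc = 2.58 * 1.2740523
U = 3.2871

3.2871


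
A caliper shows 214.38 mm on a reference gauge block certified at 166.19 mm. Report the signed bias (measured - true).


Systematic error = measured - true
= 214.38 - 166.19
= 48.1900

48.1900


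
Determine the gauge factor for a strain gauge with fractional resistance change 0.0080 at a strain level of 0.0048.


GF = (dR/R) / epsilon
= 0.0080 / 0.0048
= 1.6667

1.6667


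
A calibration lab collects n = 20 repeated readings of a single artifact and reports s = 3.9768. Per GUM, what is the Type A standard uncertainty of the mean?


u_A = s / sqrt(n)
u_A = 3.9768 / sqrt(20)
u_A = 3.9768 / 4.472136
u_A = 0.8892

0.8892


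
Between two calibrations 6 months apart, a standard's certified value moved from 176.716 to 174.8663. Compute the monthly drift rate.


rate = (v2 - v1) / months
= (174.8663 - 176.716) / 6
= -1.8497 / 6
= -0.3083

-0.3083


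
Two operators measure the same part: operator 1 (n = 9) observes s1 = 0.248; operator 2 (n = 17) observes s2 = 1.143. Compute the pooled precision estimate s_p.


s_p = sqrt(((n1-1)*s1^2 + (n2-1)*s2^2) / (n1+n2-2))
numerator = (9-1)*0.248^2 + (17-1)*1.143^2 = 0.492032 + 20.903184 = 21.395216
denominator = 9 + 17 - 2 = 24
s_p^2 = 21.395216 / 24 = 0.89146733
s_p = sqrt(0.89146733) = 0.9442

0.9442


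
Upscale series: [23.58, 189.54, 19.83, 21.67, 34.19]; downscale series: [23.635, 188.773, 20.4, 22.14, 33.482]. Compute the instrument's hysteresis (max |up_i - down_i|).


|23.58 - 23.635| = 0.0550
|189.54 - 188.773| = 0.7670
|19.83 - 20.4| = 0.5700
|21.67 - 22.14| = 0.4700
|34.19 - 33.482| = 0.7080
hysteresis = max(diffs) = 0.7670

0.7670


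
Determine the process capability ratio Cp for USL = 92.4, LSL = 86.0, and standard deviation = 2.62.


Cp = (USL - LSL) / (6 * sigma)
= (92.4 - 86.0) / (6 * 2.62)
= 6.4000 / 15.7200
= 0.4071

0.4071


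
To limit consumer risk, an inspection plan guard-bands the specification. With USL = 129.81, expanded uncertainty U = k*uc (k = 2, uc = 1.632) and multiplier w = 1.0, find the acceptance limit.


U = k * uc = 2 * 1.632 = 3.264
guard band g = w * U = 1.0 * 3.264 = 3.264
AL = USL - g = 129.81 - 3.264
AL = 126.5460

126.5460


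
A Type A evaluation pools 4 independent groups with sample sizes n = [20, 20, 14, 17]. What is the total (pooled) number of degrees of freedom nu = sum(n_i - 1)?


nu = sum_i (n_i - 1)
nu = ((20 - 1) + (20 - 1) + (14 - 1) + (17 - 1))
nu = 19 + 19 + 13 + 16
nu = 67

67


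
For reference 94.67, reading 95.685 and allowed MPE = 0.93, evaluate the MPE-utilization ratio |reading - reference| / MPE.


e = indication - reference = 95.685 - 94.67 = 1.0150
|e| = 1.0150
ratio = |e| / MPE = 1.0150 / 0.93
ratio = 1.0914

1.0914


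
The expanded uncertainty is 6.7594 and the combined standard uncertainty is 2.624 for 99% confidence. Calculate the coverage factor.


k = U / uc
k = 6.7594 / 2.624
k = 2.576

2.576


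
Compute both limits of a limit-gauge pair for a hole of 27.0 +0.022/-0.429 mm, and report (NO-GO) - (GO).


GO = nominal - lower_tol (smallest hole = maximum material condition)
GO = 27.0 - 0.429 = 26.571
NO-GO = nominal + upper_tol (largest hole = least material condition)
NO-GO = 27.0 + 0.022 = 27.022
spread = NO-GO - GO = 27.022 - 26.571 = 0.4510

0.4510


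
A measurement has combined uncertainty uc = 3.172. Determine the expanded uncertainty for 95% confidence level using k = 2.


U = k * uc
U = 2 * 3.172
U = 6.3440

6.3440


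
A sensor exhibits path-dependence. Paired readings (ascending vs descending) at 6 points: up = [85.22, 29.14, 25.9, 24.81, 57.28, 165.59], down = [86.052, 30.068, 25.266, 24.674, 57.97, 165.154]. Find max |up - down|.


|85.22 - 86.052| = 0.8320
|29.14 - 30.068| = 0.9280
|25.9 - 25.266| = 0.6340
|24.81 - 24.674| = 0.1360
|57.28 - 57.97| = 0.6900
|165.59 - 165.154| = 0.4360
hysteresis = max(diffs) = 0.9280

0.9280


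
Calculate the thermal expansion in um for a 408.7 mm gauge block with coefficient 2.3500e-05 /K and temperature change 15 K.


dL = L * alpha * dT
= 408.7 * 2.3500e-05 * 15
= 0.1440667 mm
dL_um = 0.1440667 * 1000 = 144.0667 um

144.0667


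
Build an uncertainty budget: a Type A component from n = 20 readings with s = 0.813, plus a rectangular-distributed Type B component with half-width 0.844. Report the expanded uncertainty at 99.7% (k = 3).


u_A = s / sqrt(n) = 0.813 / sqrt(20) = 0.18179233
u_B = half_width / sqrt(3) = 0.844 / sqrt(3) = 0.48728363
uc = sqrt(u_A^2 + u_B^2) = sqrt(0.18179233^2 + 0.48728363^2) = 0.52009017
U = k * uc = 3 * 0.52009017
U = 1.5603

1.5603


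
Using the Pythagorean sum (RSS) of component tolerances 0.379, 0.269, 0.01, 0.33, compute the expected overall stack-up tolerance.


RSS = sqrt(0.379^2 + 0.269^2 + 0.01^2 + 0.33^2)
= sqrt(0.325002)
= 0.5701

0.5701


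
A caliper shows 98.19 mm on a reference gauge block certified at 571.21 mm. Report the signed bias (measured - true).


Systematic error = measured - true
= 98.19 - 571.21
= -473.0200

-473.0200


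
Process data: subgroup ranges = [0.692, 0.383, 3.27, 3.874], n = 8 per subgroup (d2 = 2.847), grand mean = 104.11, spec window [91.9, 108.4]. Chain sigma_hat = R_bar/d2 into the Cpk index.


R_bar = (0.692 + 0.383 + 3.27 + 3.874) / 4 = 2.05475
sigma = R_bar / d2 = 2.05475 / 2.847 = 0.72172462
Cp = (USL - LSL)/(6*sigma) = (108.4 - 91.9)/(6*0.72172462) = 3.8103
Cpu = (108.4 - 104.11)/(3*0.72172462) = 1.9814
Cpl = (104.11 - 91.9)/(3*0.72172462) = 5.6393
Cpk = min(Cpu, Cpl) = 1.9814

1.9814


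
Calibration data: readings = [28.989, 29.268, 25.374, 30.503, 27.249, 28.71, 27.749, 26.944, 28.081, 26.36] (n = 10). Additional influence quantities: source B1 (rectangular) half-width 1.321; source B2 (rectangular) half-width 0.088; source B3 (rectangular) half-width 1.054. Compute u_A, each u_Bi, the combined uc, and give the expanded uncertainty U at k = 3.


mean = (28.989 + 29.268 + 25.374 + 30.503 + 27.249 + 28.71 + 27.749 + 26.944 + 28.081 + 26.36) / 10 = 27.9227
s = sqrt(sum((x - mean)^2)/(n-1)) = 1.5139894
u_A = s / sqrt(n) = 1.5139894 / sqrt(10) = 0.47876549
u_B1 = 1.321 / sqrt(3) = 0.76267971
u_B2 = 0.088 / sqrt(3) = 0.050806824
u_B3 = 1.054 / sqrt(3) = 0.60852718
uc = sqrt(0.47876549^2 + 0.76267971^2 + 0.050806824^2 + 0.60852718^2) = 1.0880181
U = k * uc = 3 * 1.0880181
U = 3.2641

3.2641


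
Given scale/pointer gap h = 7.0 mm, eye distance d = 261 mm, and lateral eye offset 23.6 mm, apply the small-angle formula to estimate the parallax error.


error = h * offset / d
= 7.0 * 23.6 / 261
= 0.6330

0.6330


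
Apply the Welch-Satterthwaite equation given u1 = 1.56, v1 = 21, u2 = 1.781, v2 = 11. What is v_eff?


uc = sqrt(u1^2 + u2^2) = sqrt(1.56^2 + 1.781^2) = 2.3676066
v_eff = uc^4 / (u1^4/v1 + u2^4/v2)
= 2.3676066^4 / (1.56^4/21 + 1.781^4/11)
= 31.422314 / 1.1966864
v_eff = 26.2578

26.2578


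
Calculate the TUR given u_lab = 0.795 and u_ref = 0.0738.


TUR = u_lab / u_ref
= 0.795 / 0.0738
= 10.7724

10.7724


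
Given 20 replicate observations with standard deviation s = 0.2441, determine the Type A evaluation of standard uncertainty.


u_A = s / sqrt(n)
u_A = 0.2441 / sqrt(20)
u_A = 0.2441 / 4.472136
u_A = 0.0546

0.0546


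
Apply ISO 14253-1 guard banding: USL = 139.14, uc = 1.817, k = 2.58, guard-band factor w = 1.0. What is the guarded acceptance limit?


U = k * uc = 2.58 * 1.817 = 4.68786
guard band g = w * U = 1.0 * 4.68786 = 4.68786
AL = USL - g = 139.14 - 4.68786
AL = 134.4521

134.4521


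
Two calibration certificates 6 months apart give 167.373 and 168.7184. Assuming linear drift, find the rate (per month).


rate = (v2 - v1) / months
= (168.7184 - 167.373) / 6
= 1.3454 / 6
= 0.2242

0.2242


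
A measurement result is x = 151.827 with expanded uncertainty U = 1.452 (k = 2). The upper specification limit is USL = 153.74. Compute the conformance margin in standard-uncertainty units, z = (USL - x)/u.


u = U / k = 1.452 / 2 = 0.726
margin = |USL - x| = |153.74 - 151.827| = 1.913
z = margin / u = 1.913 / 0.726
z = 2.6350

2.6350


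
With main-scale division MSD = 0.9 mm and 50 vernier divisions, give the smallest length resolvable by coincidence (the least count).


LC = MSD / n_div
= 0.9 / 50
= 0.0180

0.0180


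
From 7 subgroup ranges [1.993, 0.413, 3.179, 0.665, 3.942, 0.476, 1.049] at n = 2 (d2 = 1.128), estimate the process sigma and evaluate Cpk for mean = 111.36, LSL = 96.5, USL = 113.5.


R_bar = (1.993 + 0.413 + 3.179 + 0.665 + 3.942 + 0.476 + 1.049) / 7 = 1.6738571
sigma = R_bar / d2 = 1.6738571 / 1.128 = 1.4839159
Cp = (USL - LSL)/(6*sigma) = (113.5 - 96.5)/(6*1.4839159) = 1.9094
Cpu = (113.5 - 111.36)/(3*1.4839159) = 0.4807
Cpl = (111.36 - 96.5)/(3*1.4839159) = 3.3380
Cpk = min(Cpu, Cpl) = 0.4807

0.4807


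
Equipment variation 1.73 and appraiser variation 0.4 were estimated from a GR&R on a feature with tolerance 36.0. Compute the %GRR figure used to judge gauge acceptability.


GRR = sqrt(EV^2 + AV^2) = sqrt(1.73^2 + 0.4^2) = 1.7756407
%GRR = GRR / tol * 100 = 1.7756407 / 36.0 * 100
%GRR = 4.9323

4.9323


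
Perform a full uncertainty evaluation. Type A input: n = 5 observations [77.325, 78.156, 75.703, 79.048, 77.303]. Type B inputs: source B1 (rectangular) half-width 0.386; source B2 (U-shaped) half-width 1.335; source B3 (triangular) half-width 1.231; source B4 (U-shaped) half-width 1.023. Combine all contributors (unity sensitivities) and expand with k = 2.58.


mean = (77.325 + 78.156 + 75.703 + 79.048 + 77.303) / 5 = 77.507
s = sqrt(sum((x - mean)^2)/(n-1)) = 1.2374407
u_A = s / sqrt(n) = 1.2374407 / sqrt(5) = 0.5534003
u_B1 = 0.386 / sqrt(3) = 0.2228572
u_B2 = 1.335 / sqrt(2) = 0.94398755
u_B3 = 1.231 / sqrt(6) = 0.50255365
u_B4 = 1.023 / sqrt(2) = 0.72337024
uc = sqrt(0.5534003^2 + 0.2228572^2 + 0.94398755^2 + 0.50255365^2 + 0.72337024^2) = 1.4222709
U = k * uc = 2.58 * 1.4222709
U = 3.6695

3.6695


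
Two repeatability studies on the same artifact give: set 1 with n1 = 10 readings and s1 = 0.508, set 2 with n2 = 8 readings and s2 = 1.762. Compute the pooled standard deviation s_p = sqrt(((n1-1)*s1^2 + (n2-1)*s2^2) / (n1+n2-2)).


s_p = sqrt(((n1-1)*s1^2 + (n2-1)*s2^2) / (n1+n2-2))
numerator = (10-1)*0.508^2 + (8-1)*1.762^2 = 2.322576 + 21.732508 = 24.055084
denominator = 10 + 8 - 2 = 16
s_p^2 = 24.055084 / 16 = 1.5034428
s_p = sqrt(1.5034428) = 1.2261

1.2261


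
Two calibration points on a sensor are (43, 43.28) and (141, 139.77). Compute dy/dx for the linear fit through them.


slope = (y2 - y1) / (x2 - x1)
= (139.77 - 43.28) / (141 - 43)
= 96.4900 / 98
= 0.9846

0.9846


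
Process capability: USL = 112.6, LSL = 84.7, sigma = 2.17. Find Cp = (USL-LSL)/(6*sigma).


Cp = (USL - LSL) / (6 * sigma)
= (112.6 - 84.7) / (6 * 2.17)
= 27.9000 / 13.0200
= 2.1429

2.1429


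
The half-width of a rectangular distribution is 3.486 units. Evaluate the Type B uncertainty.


u_B = half_width / sqrt(3)
u_B = 3.486 / 1.7320508
u_B = 2.0126

2.0126


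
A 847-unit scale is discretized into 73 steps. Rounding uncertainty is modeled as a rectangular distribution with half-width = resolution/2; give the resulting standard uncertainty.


resolution = range / divisions
resolution = 847 / 73 = 11.60274
u_res = resolution / (2*sqrt(3))
u_res = 11.60274 / 3.4641016
u_res = 3.3494

3.3494


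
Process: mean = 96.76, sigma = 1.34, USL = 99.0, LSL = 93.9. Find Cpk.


Cpu = (USL - mean) / (3*sigma) = (99.0 - 96.76) / (3*1.34) = 0.5572
Cpl = (mean - LSL) / (3*sigma) = (96.76 - 93.9) / (3*1.34) = 0.7114
Cpk = min(Cpu, Cpl) = 0.5572

0.5572


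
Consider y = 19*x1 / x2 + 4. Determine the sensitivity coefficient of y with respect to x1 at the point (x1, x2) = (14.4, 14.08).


y = 19*x1 / x2 + 4
dy/dx1 = 19/x2
Evaluate at x2 = 14.08: c1 = 19 / 14.08
c1 = 1.3494

1.3494


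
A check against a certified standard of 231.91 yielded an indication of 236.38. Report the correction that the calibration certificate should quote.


Correction = standard - reading
= 231.91 - 236.38
= -4.4700

-4.4700


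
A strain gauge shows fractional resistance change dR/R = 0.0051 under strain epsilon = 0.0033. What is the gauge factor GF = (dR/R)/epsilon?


GF = (dR/R) / epsilon
= 0.0051 / 0.0033
= 1.5455

1.5455


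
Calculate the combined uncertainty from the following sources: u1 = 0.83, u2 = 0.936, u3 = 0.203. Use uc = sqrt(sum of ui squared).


uc = sqrt(0.83^2 + 0.936^2 + 0.203^2)
uc = sqrt(1.606205)
uc = 1.2674

1.2674


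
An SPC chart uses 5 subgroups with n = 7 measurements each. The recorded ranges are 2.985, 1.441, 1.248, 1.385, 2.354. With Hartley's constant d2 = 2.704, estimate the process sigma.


R_bar = (2.985 + 1.441 + 1.248 + 1.385 + 2.354) / 5
R_bar = 9.413 / 5 = 1.8826
sigma_hat = R_bar / d2 = 1.8826 / 2.704 = 0.6962

0.6962


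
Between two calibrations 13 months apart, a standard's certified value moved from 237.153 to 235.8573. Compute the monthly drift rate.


rate = (v2 - v1) / months
= (235.8573 - 237.153) / 13
= -1.2957 / 13
= -0.0997

-0.0997


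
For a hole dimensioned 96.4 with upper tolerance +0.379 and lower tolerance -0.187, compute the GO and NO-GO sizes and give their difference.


GO = nominal - lower_tol (smallest hole = maximum material condition)
GO = 96.4 - 0.187 = 96.213
NO-GO = nominal + upper_tol (largest hole = least material condition)
NO-GO = 96.4 + 0.379 = 96.779
spread = NO-GO - GO = 96.779 - 96.213 = 0.5660

0.5660


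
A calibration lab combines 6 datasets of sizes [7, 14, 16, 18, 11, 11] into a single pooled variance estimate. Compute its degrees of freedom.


nu = sum_i (n_i - 1)
nu = ((7 - 1) + (14 - 1) + (16 - 1) + (18 - 1) + (11 - 1) + (11 - 1))
nu = 6 + 13 + 15 + 17 + 10 + 10
nu = 71

71


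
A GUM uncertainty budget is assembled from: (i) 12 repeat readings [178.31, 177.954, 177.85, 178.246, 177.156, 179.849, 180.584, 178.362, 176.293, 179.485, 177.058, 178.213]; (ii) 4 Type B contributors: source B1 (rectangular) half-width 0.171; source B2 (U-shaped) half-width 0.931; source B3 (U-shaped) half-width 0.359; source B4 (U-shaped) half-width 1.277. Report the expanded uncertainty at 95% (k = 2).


mean = (178.31 + 177.954 + 177.85 + 178.246 + 177.156 + 179.849 + 180.584 + 178.362 + 176.293 + 179.485 + 177.058 + 178.213) / 12 = 178.28
s = sqrt(sum((x - mean)^2)/(n-1)) = 1.2147381
u_A = s / sqrt(n) = 1.2147381 / sqrt(12) = 0.35066468
u_B1 = 0.171 / sqrt(3) = 0.098726896
u_B2 = 0.931 / sqrt(2) = 0.65831641
u_B3 = 0.359 / sqrt(2) = 0.25385133
u_B4 = 1.277 / sqrt(2) = 0.90297536
uc = sqrt(0.35066468^2 + 0.098726896^2 + 0.65831641^2 + 0.25385133^2 + 0.90297536^2) = 1.2024551
U = k * uc = 2 * 1.2024551
U = 2.4049

2.4049


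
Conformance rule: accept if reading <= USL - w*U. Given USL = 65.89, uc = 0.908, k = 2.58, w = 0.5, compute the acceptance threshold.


U = k * uc = 2.58 * 0.908 = 2.34264
guard band g = w * U = 0.5 * 2.34264 = 1.17132
AL = USL - g = 65.89 - 1.17132
AL = 64.7187

64.7187


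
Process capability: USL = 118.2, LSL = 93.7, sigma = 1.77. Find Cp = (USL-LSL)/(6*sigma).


Cp = (USL - LSL) / (6 * sigma)
= (118.2 - 93.7) / (6 * 1.77)
= 24.5000 / 10.6200
= 2.3070

2.3070


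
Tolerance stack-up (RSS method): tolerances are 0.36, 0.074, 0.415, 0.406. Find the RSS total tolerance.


RSS = sqrt(0.36^2 + 0.074^2 + 0.415^2 + 0.406^2)
= sqrt(0.472137)
= 0.6871

0.6871


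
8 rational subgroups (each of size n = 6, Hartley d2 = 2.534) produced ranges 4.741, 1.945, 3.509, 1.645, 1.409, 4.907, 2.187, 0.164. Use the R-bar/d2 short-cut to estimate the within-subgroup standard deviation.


R_bar = (4.741 + 1.945 + 3.509 + 1.645 + 1.409 + 4.907 + 2.187 + 0.164) / 8
R_bar = 20.507 / 8 = 2.563375
sigma_hat = R_bar / d2 = 2.563375 / 2.534 = 1.0116

1.0116


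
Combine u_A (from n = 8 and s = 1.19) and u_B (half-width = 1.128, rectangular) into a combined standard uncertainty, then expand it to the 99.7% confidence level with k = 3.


u_A = s / sqrt(n) = 1.19 / sqrt(8) = 0.42072853
u_B = half_width / sqrt(3) = 1.128 / sqrt(3) = 0.6512511
uc = sqrt(u_A^2 + u_B^2) = sqrt(0.42072853^2 + 0.6512511^2) = 0.7753325
U = k * uc = 3 * 0.7753325
U = 2.3260

2.3260


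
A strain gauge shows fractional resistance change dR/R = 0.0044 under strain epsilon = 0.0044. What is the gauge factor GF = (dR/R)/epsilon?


GF = (dR/R) / epsilon
= 0.0044 / 0.0044
= 1.0000

1.0000


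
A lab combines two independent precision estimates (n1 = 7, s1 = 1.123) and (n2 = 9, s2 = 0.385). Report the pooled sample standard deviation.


s_p = sqrt(((n1-1)*s1^2 + (n2-1)*s2^2) / (n1+n2-2))
numerator = (7-1)*1.123^2 + (9-1)*0.385^2 = 7.566774 + 1.1858 = 8.752574
denominator = 7 + 9 - 2 = 14
s_p^2 = 8.752574 / 14 = 0.62518386
s_p = sqrt(0.62518386) = 0.7907

0.7907


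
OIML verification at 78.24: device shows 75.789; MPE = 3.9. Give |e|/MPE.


e = indication - reference = 75.789 - 78.24 = -2.4510
|e| = 2.4510
ratio = |e| / MPE = 2.4510 / 3.9
ratio = 0.6285

0.6285


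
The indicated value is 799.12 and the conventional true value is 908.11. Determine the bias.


Systematic error = measured - true
= 799.12 - 908.11
= -108.9900

-108.9900


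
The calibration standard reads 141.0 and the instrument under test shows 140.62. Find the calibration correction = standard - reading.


Correction = standard - reading
= 141.0 - 140.62
= 0.3800

0.3800


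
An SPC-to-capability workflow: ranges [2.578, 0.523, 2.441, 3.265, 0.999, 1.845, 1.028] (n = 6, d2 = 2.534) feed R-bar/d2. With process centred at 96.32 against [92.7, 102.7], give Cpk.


R_bar = (2.578 + 0.523 + 2.441 + 3.265 + 0.999 + 1.845 + 1.028) / 7 = 1.8112857
sigma = R_bar / d2 = 1.8112857 / 2.534 = 0.71479309
Cp = (USL - LSL)/(6*sigma) = (102.7 - 92.7)/(6*0.71479309) = 2.3317
Cpu = (102.7 - 96.32)/(3*0.71479309) = 2.9752
Cpl = (96.32 - 92.7)/(3*0.71479309) = 1.6881
Cpk = min(Cpu, Cpl) = 1.6881

1.6881


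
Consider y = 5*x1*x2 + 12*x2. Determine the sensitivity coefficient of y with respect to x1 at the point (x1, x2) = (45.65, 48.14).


y = 5*x1*x2 + 12*x2
dy/dx1 = 5*x2
Evaluate at x2 = 48.14: c1 = 5 * 48.14
c1 = 240.7000

240.7000


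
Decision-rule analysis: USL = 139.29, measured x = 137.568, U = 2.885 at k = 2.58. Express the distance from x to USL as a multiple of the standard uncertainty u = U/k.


u = U / k = 2.885 / 2.58 = 1.1182171
margin = |USL - x| = |139.29 - 137.568| = 1.722
z = margin / u = 1.722 / 1.1182171
z = 1.5400

1.5400


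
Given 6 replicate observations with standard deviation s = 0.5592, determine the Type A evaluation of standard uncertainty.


u_A = s / sqrt(n)
u_A = 0.5592 / sqrt(6)
u_A = 0.5592 / 2.4494897
u_A = 0.2283

0.2283


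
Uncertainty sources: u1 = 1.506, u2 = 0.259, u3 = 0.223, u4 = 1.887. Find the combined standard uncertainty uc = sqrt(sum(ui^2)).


uc = sqrt(1.506^2 + 0.259^2 + 0.223^2 + 1.887^2)
uc = sqrt(5.945615)
uc = 2.4384

2.4384


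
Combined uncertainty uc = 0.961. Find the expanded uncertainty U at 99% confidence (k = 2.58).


U = k * uc
U = 2.58 * 0.961
U = 2.4794

2.4794


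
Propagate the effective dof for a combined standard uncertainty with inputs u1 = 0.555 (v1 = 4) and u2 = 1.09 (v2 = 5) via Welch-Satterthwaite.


uc = sqrt(u1^2 + u2^2) = sqrt(0.555^2 + 1.09^2) = 1.2231619
v_eff = uc^4 / (u1^4/v1 + u2^4/v2)
= 1.2231619^4 / (0.555^4/4 + 1.09^4/5)
= 2.2383901 / 0.30603617
v_eff = 7.3141

7.3141


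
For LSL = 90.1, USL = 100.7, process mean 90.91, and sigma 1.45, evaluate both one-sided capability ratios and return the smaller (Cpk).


Cpu = (USL - mean) / (3*sigma) = (100.7 - 90.91) / (3*1.45) = 2.2506
Cpl = (mean - LSL) / (3*sigma) = (90.91 - 90.1) / (3*1.45) = 0.1862
Cpk = min(Cpu, Cpl) = 0.1862

0.1862


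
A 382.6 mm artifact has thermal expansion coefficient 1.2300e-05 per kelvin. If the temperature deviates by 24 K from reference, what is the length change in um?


dL = L * alpha * dT
= 382.6 * 1.2300e-05 * 24
= 0.1129435 mm
dL_um = 0.1129435 * 1000 = 112.9435 um

112.9435


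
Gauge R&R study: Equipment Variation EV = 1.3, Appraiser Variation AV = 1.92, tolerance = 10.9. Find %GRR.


GRR = sqrt(EV^2 + AV^2) = sqrt(1.3^2 + 1.92^2) = 2.3187065
%GRR = GRR / tol * 100 = 2.3187065 / 10.9 * 100
%GRR = 21.2725

21.2725


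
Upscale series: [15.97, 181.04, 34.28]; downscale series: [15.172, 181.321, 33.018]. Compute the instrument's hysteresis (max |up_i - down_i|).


|15.97 - 15.172| = 0.7980
|181.04 - 181.321| = 0.2810
|34.28 - 33.018| = 1.2620
hysteresis = max(diffs) = 1.2620

1.2620


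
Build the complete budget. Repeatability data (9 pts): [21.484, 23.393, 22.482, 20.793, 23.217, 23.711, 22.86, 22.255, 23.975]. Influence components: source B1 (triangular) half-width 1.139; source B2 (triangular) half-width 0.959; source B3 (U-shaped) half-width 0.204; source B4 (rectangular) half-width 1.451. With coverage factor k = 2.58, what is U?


mean = (21.484 + 23.393 + 22.482 + 20.793 + 23.217 + 23.711 + 22.86 + 22.255 + 23.975) / 9 = 22.68555556
s = sqrt(sum((x - mean)^2)/(n-1)) = 1.047608
u_A = s / sqrt(n) = 1.047608 / sqrt(9) = 0.34920267
u_B1 = 1.139 / sqrt(6) = 0.4649948
u_B2 = 0.959 / sqrt(6) = 0.39151011
u_B3 = 0.204 / sqrt(2) = 0.14424978
u_B4 = 1.451 / sqrt(3) = 0.83773524
uc = sqrt(0.34920267^2 + 0.4649948^2 + 0.39151011^2 + 0.14424978^2 + 0.83773524^2) = 1.1018399
U = k * uc = 2.58 * 1.1018399
U = 2.8427

2.8427


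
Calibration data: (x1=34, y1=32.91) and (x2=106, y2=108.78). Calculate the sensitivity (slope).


slope = (y2 - y1) / (x2 - x1)
= (108.78 - 32.91) / (106 - 34)
= 75.8700 / 72
= 1.0537

1.0537


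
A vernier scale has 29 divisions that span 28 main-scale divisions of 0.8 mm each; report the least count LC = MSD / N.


LC = MSD / n_div
= 0.8 / 29
= 0.0276

0.0276


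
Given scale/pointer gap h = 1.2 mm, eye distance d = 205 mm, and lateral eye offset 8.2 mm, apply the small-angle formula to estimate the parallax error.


error = h * offset / d
= 1.2 * 8.2 / 205
= 0.0480

0.0480


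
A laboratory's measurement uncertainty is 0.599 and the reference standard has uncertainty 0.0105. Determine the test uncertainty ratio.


TUR = u_lab / u_ref
= 0.599 / 0.0105
= 57.0476

57.0476


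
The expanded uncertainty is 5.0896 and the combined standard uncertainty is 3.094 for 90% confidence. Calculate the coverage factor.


k = U / uc
k = 5.0896 / 3.094
k = 1.645

1.645


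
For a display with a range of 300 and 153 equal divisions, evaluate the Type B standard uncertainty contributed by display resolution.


resolution = range / divisions
resolution = 300 / 153 = 1.9607843
u_res = resolution / (2*sqrt(3))
u_res = 1.9607843 / 3.4641016
u_res = 0.5660

0.5660


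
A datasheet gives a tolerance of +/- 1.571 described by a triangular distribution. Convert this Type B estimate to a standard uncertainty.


u_B = half_width / sqrt(6)
u_B = 1.571 / 2.4494897
u_B = 0.6414

0.6414


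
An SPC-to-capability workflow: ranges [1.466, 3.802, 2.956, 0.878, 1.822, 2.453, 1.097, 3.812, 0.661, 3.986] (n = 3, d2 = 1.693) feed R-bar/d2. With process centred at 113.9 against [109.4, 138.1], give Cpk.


R_bar = (1.466 + 3.802 + 2.956 + 0.878 + 1.822 + 2.453 + 1.097 + 3.812 + 0.661 + 3.986) / 10 = 2.2933
sigma = R_bar / d2 = 2.2933 / 1.693 = 1.3545777
Cp = (USL - LSL)/(6*sigma) = (138.1 - 109.4)/(6*1.3545777) = 3.5312
Cpu = (138.1 - 113.9)/(3*1.3545777) = 5.9551
Cpl = (113.9 - 109.4)/(3*1.3545777) = 1.1074
Cpk = min(Cpu, Cpl) = 1.1074

1.1074


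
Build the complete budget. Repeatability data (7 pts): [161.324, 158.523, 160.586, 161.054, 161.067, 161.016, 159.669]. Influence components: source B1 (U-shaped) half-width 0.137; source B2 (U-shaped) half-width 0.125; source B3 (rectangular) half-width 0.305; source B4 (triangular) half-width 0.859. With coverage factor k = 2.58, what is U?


mean = (161.324 + 158.523 + 160.586 + 161.054 + 161.067 + 161.016 + 159.669) / 7 = 160.4627143
s = sqrt(sum((x - mean)^2)/(n-1)) = 1.0140999
u_A = s / sqrt(n) = 1.0140999 / sqrt(7) = 0.38329373
u_B1 = 0.137 / sqrt(2) = 0.096873629
u_B2 = 0.125 / sqrt(2) = 0.088388348
u_B3 = 0.305 / sqrt(3) = 0.17609183
u_B4 = 0.859 / sqrt(6) = 0.35068528
uc = sqrt(0.38329373^2 + 0.096873629^2 + 0.088388348^2 + 0.17609183^2 + 0.35068528^2) = 0.56400318
U = k * uc = 2.58 * 0.56400318
U = 1.4551

1.4551


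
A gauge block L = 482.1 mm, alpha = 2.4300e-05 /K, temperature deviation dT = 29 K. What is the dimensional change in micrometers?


dL = L * alpha * dT
= 482.1 * 2.4300e-05 * 29
= 0.3397359 mm
dL_um = 0.3397359 * 1000 = 339.7359 um

339.7359


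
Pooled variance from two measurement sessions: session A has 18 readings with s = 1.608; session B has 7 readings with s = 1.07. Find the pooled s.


s_p = sqrt(((n1-1)*s1^2 + (n2-1)*s2^2) / (n1+n2-2))
numerator = (18-1)*1.608^2 + (7-1)*1.07^2 = 43.956288 + 6.8694 = 50.825688
denominator = 18 + 7 - 2 = 23
s_p^2 = 50.825688 / 23 = 2.2098125
s_p = sqrt(2.2098125) = 1.4865

1.4865


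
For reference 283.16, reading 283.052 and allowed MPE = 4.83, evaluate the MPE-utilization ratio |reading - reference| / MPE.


e = indication - reference = 283.052 - 283.16 = -0.1080
|e| = 0.1080
ratio = |e| / MPE = 0.1080 / 4.83
ratio = 0.0224

0.0224


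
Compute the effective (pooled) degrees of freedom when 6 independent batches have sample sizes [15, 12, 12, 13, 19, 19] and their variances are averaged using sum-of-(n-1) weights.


nu = sum_i (n_i - 1)
nu = ((15 - 1) + (12 - 1) + (12 - 1) + (13 - 1) + (19 - 1) + (19 - 1))
nu = 14 + 11 + 11 + 12 + 18 + 18
nu = 84

84


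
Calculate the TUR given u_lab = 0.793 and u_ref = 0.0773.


TUR = u_lab / u_ref
= 0.793 / 0.0773
= 10.2587

10.2587


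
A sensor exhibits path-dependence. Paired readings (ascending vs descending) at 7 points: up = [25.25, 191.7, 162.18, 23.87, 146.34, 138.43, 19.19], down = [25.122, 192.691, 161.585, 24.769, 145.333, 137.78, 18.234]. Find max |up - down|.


|25.25 - 25.122| = 0.1280
|191.7 - 192.691| = 0.9910
|162.18 - 161.585| = 0.5950
|23.87 - 24.769| = 0.8990
|146.34 - 145.333| = 1.0070
|138.43 - 137.78| = 0.6500
|19.19 - 18.234| = 0.9560
hysteresis = max(diffs) = 1.0070

1.0070


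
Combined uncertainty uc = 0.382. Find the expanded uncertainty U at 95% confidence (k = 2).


U = k * uc
U = 2 * 0.382
U = 0.7640

0.7640


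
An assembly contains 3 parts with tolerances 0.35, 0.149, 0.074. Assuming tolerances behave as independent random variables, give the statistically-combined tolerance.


RSS = sqrt(0.35^2 + 0.149^2 + 0.074^2)
= sqrt(0.150177)
= 0.3875

0.3875


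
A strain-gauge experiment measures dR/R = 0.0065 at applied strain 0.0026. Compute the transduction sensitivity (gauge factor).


GF = (dR/R) / epsilon
= 0.0065 / 0.0026
= 2.5000

2.5000


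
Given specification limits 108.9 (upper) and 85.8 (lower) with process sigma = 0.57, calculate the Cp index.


Cp = (USL - LSL) / (6 * sigma)
= (108.9 - 85.8) / (6 * 0.57)
= 23.1000 / 3.4200
= 6.7544

6.7544


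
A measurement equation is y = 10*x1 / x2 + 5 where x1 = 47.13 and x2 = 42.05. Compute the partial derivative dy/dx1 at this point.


y = 10*x1 / x2 + 5
dy/dx1 = 10/x2
Evaluate at x2 = 42.05: c1 = 10 / 42.05
c1 = 0.2378

0.2378


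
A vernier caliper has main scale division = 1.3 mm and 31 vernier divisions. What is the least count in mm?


LC = MSD / n_div
= 1.3 / 31
= 0.0419

0.0419


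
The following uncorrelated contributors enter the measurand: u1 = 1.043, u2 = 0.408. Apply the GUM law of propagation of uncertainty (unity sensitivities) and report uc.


uc = sqrt(1.043^2 + 0.408^2)
uc = sqrt(1.254313)
uc = 1.1200

1.1200


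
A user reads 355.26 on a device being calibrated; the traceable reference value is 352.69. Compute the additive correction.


Correction = standard - reading
= 352.69 - 355.26
= -2.5700

-2.5700


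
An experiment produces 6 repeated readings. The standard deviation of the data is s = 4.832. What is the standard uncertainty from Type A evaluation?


u_A = s / sqrt(n)
u_A = 4.832 / sqrt(6)
u_A = 4.832 / 2.4494897
u_A = 1.9727

1.9727


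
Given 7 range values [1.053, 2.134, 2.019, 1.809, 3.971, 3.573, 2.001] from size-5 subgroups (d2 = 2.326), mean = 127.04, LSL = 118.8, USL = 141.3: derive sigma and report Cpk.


R_bar = (1.053 + 2.134 + 2.019 + 1.809 + 3.971 + 3.573 + 2.001) / 7 = 2.3657143
sigma = R_bar / d2 = 2.3657143 / 2.326 = 1.0170741
Cp = (USL - LSL)/(6*sigma) = (141.3 - 118.8)/(6*1.0170741) = 3.6870
Cpu = (141.3 - 127.04)/(3*1.0170741) = 4.6735
Cpl = (127.04 - 118.8)/(3*1.0170741) = 2.7006
Cpk = min(Cpu, Cpl) = 2.7006

2.7006


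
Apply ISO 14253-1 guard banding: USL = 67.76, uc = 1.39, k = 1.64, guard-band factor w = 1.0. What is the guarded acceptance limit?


U = k * uc = 1.64 * 1.39 = 2.2796
guard band g = w * U = 1.0 * 2.2796 = 2.2796
AL = USL - g = 67.76 - 2.2796
AL = 65.4804

65.4804


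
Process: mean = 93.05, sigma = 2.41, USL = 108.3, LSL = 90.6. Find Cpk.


Cpu = (USL - mean) / (3*sigma) = (108.3 - 93.05) / (3*2.41) = 2.1093
Cpl = (mean - LSL) / (3*sigma) = (93.05 - 90.6) / (3*2.41) = 0.3389
Cpk = min(Cpu, Cpl) = 0.3389

0.3389


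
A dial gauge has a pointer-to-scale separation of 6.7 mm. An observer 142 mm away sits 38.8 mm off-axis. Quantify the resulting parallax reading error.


error = h * offset / d
= 6.7 * 38.8 / 142
= 1.8307

1.8307


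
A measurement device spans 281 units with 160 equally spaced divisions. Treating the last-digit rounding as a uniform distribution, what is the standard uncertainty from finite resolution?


resolution = range / divisions
resolution = 281 / 160 = 1.75625
u_res = resolution / (2*sqrt(3))
u_res = 1.75625 / 3.4641016
u_res = 0.5070

0.5070
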